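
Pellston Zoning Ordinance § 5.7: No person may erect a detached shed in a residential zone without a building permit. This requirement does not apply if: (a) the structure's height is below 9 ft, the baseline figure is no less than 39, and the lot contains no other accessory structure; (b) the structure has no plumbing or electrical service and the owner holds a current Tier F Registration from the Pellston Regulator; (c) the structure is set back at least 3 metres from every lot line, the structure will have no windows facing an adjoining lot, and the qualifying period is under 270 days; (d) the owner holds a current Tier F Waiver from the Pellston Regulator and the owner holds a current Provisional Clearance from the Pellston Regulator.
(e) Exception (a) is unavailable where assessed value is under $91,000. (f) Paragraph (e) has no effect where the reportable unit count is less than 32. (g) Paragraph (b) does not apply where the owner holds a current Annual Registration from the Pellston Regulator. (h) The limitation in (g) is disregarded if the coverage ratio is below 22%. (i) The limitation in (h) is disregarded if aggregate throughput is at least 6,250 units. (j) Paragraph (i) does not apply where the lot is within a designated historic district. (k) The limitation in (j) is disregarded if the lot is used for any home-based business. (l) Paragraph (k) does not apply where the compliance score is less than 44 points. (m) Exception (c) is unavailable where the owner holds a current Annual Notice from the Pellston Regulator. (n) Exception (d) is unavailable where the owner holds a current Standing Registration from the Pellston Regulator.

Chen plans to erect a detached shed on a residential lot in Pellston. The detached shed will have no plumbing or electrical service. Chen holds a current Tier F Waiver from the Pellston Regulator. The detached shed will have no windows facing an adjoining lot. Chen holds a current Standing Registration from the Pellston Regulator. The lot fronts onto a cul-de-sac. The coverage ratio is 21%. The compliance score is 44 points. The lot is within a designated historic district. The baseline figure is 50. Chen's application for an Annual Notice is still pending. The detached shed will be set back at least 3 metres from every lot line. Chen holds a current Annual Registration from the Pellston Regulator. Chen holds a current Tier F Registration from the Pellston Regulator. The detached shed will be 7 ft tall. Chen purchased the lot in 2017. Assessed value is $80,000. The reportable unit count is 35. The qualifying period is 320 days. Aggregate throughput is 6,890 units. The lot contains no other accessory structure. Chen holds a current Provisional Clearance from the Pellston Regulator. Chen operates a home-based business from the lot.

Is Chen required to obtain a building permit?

Yes — Chen must obtain a building permit.

All of (a)'s requirements are met (the structure's height is 7 ft, below the 9 ft limit; the baseline figure is 50, meeting the 39 threshold; the lot has no other accessory structure). Turning to paragraphs (e)–(f): (e) operates — assessed value is $80,000, under the $91,000 limit. (f) is not engaged (the reportable unit count is 35, not less than 32), so (e) stands. (a) is therefore removed.
Exception (b)'s conditions are all satisfied: there is no plumbing or electrical service; a current Tier F Registration is held. However, paragraphs (g)–(l) must be considered: (g) operates against (b): a current Annual Registration is held. (h) applies (the coverage ratio is 21%, below the 22% limit), but yields to (i): (i) operates against (h): aggregate throughput is 6,890 units, meeting the 6,250 units threshold. (j) applies (the lot is in a historic district), but is itself disapplied by (k): (k) operates against (j): a home-based business operates on the lot. (l) is inapplicable (the compliance score is 44 points, not less than 44 points), so (k) stands. (b) is therefore removed.
Exception (c) fails — the qualifying period is 320 days, not under 270 days.
Exception (d) is satisfied on its face — a current Tier F Waiver is held; a current Provisional Clearance is held. But: (n) is engaged — a current Standing Registration is held. (d) is therefore removed.
No exception is made out. Chen falls within the general rule.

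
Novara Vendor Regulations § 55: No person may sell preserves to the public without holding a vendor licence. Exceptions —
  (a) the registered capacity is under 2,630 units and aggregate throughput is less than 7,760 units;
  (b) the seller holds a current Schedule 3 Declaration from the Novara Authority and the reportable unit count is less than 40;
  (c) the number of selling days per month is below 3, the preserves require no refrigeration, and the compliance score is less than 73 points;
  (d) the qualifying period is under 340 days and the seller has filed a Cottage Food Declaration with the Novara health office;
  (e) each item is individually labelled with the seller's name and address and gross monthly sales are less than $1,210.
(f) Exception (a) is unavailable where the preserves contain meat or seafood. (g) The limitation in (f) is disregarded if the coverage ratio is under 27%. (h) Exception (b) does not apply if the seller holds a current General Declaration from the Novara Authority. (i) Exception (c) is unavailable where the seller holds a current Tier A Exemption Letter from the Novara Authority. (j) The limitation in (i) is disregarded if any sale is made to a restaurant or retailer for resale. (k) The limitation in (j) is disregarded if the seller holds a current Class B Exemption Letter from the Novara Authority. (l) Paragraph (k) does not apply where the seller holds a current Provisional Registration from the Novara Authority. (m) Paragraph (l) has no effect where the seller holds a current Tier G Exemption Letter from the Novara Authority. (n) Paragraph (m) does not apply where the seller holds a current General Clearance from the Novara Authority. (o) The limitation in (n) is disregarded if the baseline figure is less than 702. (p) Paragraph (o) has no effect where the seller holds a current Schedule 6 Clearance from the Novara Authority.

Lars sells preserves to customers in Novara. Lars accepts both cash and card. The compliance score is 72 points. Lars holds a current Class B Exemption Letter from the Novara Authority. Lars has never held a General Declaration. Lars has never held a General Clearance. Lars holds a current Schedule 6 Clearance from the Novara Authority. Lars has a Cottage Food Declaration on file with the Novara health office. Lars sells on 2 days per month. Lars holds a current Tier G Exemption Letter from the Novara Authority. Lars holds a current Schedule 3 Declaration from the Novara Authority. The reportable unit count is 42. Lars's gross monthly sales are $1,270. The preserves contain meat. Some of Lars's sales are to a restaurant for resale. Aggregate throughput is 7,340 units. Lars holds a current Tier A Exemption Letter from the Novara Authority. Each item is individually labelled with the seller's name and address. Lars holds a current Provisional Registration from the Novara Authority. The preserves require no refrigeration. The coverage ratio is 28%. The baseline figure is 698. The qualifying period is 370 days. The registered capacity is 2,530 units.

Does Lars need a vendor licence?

Yes — Lars must hold a vendor licence.

All of (a)'s requirements are met (the registered capacity is 2,530 units, under the 2,630 units limit; aggregate throughput is 7,340 units, less than the 7,760 units limit). But applying paragraphs (f)–(g): (f) operates against (a): the preserves contain meat. (g) is not triggered (the coverage ratio is 28%, not under 27%), so (f) stands. So (a) is unavailable.
Exception (b) fails — the reportable unit count is 42, not less than 40.
Exception (c): the number of selling days per month is 2, below the 3 limit; the preserves are shelf-stable; the compliance score is 72 points, less than the 73 points limit — every condition holds. Turning to paragraphs (i)–(p): (i) applies — a current Tier A Exemption Letter is held. (j) would limit (i) — some sales are to a restaurant for resale — but (k) sets (j) aside: (k) operates against (j): a current Class B Exemption Letter is held. (l) is engaged (a current Provisional Registration is held), but yields to (m): (m) operates against (l): a current Tier G Exemption Letter is held. (n) is inapplicable (no current General Clearance is held), so (m) stands. Exception (c) does not apply.
Exception (d) does not apply: the qualifying period is 370 days, not under 340 days.
Exception (e) requires that gross monthly sales are less than $1,210; but gross monthly sales are $1,270, not less than $1,210, so (e) is unavailable.
Every exception is unavailable, so the rule governs.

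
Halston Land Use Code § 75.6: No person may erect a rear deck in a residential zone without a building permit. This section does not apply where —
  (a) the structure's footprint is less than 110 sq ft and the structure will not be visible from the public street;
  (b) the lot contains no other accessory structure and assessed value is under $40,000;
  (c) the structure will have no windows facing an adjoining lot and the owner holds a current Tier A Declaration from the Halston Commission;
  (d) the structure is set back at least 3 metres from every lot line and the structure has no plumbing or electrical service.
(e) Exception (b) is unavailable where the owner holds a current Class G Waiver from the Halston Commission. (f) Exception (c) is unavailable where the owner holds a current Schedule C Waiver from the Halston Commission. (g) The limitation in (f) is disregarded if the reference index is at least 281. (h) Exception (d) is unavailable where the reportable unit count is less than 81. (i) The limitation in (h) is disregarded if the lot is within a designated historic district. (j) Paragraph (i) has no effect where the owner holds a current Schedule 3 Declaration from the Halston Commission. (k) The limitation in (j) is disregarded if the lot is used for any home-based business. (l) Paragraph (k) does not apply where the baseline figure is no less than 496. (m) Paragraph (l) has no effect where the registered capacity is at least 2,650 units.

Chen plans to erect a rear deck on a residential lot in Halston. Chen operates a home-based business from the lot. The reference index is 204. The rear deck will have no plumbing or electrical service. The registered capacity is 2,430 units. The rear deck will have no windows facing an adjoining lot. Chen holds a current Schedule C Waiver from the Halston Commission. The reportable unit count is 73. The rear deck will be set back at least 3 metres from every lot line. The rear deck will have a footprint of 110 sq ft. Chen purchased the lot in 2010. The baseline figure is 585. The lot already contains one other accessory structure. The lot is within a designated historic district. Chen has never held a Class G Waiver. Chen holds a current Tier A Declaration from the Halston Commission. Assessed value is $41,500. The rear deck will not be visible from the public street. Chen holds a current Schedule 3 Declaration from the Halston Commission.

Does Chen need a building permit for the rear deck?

Yes — Chen must obtain a building permit.

Exception (a) requires that the structure's footprint is less than 110 sq ft; but the structure's footprint is 110 sq ft, not less than 110 sq ft, so (a) is unavailable.
Exception (b) fails — the lot already has another accessory structure.
Exception (c): no windows face an adjoining lot; a current Tier A Declaration is held — every condition holds. However, paragraphs (f)–(g) must be considered: (f) operates against (c): a current Schedule C Waiver is held. (g) is not engaged (the reference index is 204, short of 281), so (f) stands. Exception (c) does not apply.
All of (d)'s requirements are met (the setback is at least 3 m on every side; there is no plumbing or electrical service). Turning to paragraphs (h)–(m): (h) is engaged — the reportable unit count is 73, less than the 81 limit. (i) applies (the lot is in a historic district), but yields to (j): (j) applies — a current Schedule 3 Declaration is held. (k) would limit (j) — a home-based business operates on the lot — but (l) sets (k) aside: (l) operates against (k): the baseline figure is 585, meeting the 496 threshold. (m), which would lift (l), does not operate here — the registered capacity is 2,430 units, short of 2,650 units. (d) is therefore removed.
None of the exceptions is available; § 75.6 applies in full.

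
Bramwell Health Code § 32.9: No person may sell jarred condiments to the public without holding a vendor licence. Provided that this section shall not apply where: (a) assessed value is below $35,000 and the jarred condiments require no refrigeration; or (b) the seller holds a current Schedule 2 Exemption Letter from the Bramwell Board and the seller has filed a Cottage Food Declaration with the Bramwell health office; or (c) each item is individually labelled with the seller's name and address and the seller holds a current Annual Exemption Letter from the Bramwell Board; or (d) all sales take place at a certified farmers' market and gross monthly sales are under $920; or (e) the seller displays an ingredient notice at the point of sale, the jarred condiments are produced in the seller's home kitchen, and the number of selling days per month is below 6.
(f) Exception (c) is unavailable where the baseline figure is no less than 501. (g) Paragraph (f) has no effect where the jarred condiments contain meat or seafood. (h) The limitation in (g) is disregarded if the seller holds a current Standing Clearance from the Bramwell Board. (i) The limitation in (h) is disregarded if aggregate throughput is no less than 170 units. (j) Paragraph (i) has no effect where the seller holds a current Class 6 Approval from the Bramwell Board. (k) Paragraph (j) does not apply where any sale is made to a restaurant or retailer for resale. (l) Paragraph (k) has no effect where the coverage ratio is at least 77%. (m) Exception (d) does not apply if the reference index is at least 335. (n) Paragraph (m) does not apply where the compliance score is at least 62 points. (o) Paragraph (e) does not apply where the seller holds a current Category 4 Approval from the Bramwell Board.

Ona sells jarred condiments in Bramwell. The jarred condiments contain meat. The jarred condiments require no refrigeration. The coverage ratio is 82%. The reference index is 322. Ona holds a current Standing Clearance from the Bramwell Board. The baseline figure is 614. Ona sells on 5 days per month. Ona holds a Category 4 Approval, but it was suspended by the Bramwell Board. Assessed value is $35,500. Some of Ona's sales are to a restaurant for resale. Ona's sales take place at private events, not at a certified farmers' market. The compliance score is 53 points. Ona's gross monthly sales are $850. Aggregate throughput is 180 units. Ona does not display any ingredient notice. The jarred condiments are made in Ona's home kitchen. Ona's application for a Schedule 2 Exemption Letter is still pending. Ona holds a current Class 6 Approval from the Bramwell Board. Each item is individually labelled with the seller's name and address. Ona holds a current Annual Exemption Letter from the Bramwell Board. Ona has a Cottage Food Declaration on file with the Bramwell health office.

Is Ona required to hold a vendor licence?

Exception (a) does not apply: assessed value is $35,500, not below $35,000.
Exception (b) requires that the seller holds a current Schedule 2 Exemption Letter from the Bramwell Board; but the Schedule 2 Exemption Letter is not current, so (b) is unavailable.
Exception (c)'s conditions are all satisfied: items are individually labelled; a current Annual Exemption Letter is held. But applying paragraphs (f)–(l): (f) operates against (c): the baseline figure is 614, meeting the 501 threshold. (g) applies (the jarred condiments contain meat), but is displaced by (h): (h) applies — a current Standing Clearance is held. (i) operates (aggregate throughput is 180 units, meeting the 170 units threshold), but is set aside by (j): (j) operates against (i): a current Class 6 Approval is held. (k) would limit (j) — some sales are to a restaurant for resale — but (l) sets (k) aside: (l) is engaged — the coverage ratio is 82%, meeting the 77% threshold. (c) is therefore removed.
Exception (d) requires that all sales take place at a certified farmers' market; but sales are at private events, not a certified farmers' market, so (d) is unavailable.
Exception (e) does not apply: no ingredient notice is displayed.
No exception applies. The general rule governs.

Yes — Ona must hold a vendor licence.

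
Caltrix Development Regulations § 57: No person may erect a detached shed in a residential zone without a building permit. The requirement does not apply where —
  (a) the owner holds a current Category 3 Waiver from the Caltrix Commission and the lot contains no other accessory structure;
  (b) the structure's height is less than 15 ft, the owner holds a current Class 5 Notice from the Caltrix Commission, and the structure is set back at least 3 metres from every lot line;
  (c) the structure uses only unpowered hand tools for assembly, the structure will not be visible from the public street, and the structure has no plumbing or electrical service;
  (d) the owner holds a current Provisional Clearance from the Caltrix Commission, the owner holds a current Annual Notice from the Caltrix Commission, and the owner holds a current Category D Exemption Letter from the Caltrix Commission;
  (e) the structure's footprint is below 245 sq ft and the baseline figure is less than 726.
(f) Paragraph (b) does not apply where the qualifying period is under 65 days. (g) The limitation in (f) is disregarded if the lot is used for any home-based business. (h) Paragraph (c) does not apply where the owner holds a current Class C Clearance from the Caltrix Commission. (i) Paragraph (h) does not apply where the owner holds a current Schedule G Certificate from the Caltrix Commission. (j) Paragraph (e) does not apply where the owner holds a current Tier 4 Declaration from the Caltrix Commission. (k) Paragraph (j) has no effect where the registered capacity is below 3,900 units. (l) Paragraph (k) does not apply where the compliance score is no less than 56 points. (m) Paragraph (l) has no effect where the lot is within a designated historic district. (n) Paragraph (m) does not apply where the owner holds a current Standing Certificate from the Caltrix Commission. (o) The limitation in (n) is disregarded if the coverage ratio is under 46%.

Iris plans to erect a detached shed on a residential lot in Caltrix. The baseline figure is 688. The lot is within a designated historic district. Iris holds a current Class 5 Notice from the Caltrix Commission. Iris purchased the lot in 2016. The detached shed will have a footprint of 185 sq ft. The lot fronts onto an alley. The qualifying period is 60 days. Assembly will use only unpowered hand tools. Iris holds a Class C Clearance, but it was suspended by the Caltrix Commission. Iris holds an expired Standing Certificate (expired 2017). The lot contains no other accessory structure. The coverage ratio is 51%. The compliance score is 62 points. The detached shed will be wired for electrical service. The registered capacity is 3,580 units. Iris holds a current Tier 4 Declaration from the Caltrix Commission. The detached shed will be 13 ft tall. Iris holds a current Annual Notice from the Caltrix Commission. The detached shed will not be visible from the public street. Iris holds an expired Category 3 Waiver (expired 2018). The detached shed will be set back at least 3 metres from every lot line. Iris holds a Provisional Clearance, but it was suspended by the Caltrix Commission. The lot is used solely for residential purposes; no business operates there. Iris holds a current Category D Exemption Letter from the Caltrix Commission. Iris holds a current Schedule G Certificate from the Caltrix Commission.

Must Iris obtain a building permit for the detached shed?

No — exception (e) applies; Iris does not need a building permit.

Exception (a) requires that the owner holds a current Category 3 Waiver from the Caltrix Commission; but no current Category 3 Waiver is held, so (a) is unavailable.
Exception (b) is satisfied on its face — the structure's height is 13 ft, less than the 15 ft limit; a current Class 5 Notice is held; the setback is at least 3 m on every side. But applying paragraphs (f)–(g): (f) operates against (b): the qualifying period is 60 days, under the 65 days limit. (g), which would lift (f), does not operate here — the lot is solely residential. So (b) is unavailable.
Exception (c) requires that the structure has no plumbing or electrical service; but electrical service is planned, so (c) is unavailable.
Exception (d) requires that the owner holds a current Provisional Clearance from the Caltrix Commission; but no current Provisional Clearance is held, so (d) is unavailable.
All of (e)'s requirements are met (the structure's footprint is 185 sq ft, below the 245 sq ft limit; the baseline figure is 688, less than the 726 limit). Considering the limiting provisions: (j) applies (a current Tier 4 Declaration is held), but is itself disapplied by (k): (k) operates against (j): the registered capacity is 3,580 units, below the 3,900 units limit. (l) is triggered (the compliance score is 62 points, meeting the 56 points threshold), but is displaced by (m): (m) is engaged — the lot is in a historic district. (n) is not engaged (no current Standing Certificate is held), so (m) stands. (e) remains available.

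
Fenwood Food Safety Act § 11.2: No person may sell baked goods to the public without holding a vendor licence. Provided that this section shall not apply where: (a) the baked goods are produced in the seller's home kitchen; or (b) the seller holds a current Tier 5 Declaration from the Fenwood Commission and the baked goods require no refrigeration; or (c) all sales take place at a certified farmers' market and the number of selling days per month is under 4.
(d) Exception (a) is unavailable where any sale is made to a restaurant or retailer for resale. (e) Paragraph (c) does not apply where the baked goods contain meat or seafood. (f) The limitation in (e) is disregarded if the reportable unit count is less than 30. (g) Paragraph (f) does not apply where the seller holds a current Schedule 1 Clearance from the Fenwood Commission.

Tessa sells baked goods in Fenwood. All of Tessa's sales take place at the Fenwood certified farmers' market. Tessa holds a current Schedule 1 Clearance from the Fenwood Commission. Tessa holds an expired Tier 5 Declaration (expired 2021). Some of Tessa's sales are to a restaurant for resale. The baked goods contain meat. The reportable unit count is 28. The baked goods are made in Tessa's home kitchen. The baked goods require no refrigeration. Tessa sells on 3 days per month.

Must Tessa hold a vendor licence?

All of (a)'s requirements are met (the baked goods are home-kitchen produced). Turning to paragraph (d): (d) operates against (a): some sales are to a restaurant for resale. So (a) is unavailable.
Exception (b) does not apply: there is no Tier 5 Declaration in force.
Exception (c) is satisfied on its face — all sales are at a certified farmers' market; the number of selling days per month is 3, under the 4 limit. But: (e) operates against (c): the baked goods contain meat. (f) would limit (e) — the reportable unit count is 28, less than the 30 limit — but (g) sets (f) aside: (g) operates against (f): a current Schedule 1 Clearance is held. So (c) is unavailable.
No exception is made out. Tessa falls within the general rule.

Yes — Tessa must hold a vendor licence.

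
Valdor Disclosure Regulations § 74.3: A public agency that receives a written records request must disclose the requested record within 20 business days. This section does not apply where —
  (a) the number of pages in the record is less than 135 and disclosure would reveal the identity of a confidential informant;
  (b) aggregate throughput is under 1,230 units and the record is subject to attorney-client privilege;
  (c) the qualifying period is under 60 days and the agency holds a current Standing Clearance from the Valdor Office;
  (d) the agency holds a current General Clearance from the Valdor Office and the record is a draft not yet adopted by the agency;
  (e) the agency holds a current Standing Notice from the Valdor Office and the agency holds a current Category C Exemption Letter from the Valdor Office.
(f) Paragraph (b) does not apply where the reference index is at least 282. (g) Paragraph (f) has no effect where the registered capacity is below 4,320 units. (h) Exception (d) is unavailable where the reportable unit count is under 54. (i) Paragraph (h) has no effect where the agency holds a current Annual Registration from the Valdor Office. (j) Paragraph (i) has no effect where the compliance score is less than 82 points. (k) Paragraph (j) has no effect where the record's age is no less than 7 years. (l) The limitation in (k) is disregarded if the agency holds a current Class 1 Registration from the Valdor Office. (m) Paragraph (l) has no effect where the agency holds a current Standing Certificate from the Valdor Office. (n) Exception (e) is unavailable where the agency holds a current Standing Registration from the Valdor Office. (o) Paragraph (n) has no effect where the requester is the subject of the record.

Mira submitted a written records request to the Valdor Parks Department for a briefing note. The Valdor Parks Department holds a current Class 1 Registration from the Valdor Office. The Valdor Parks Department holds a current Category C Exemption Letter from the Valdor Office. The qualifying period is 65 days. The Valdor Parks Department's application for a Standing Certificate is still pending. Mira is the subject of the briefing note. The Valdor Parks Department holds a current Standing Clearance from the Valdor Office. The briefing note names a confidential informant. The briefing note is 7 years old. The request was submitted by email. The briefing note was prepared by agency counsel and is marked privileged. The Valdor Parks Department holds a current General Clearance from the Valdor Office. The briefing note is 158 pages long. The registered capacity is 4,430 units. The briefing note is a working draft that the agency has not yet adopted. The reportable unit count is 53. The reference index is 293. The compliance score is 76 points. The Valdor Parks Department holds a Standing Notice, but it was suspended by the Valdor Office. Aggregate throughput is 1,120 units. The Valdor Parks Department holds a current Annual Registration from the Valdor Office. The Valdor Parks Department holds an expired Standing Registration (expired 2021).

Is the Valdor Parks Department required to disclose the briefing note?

Exception (a) does not apply: the number of pages in the record is 158, not less than 135.
Exception (b) is satisfied on its face — aggregate throughput is 1,120 units, under the 1,230 units limit; the briefing note is privileged. However, paragraphs (f)–(g) must be considered: (f) operates — the reference index is 293, meeting the 282 threshold. (g), which would lift (f), is inapplicable — the registered capacity is 4,430 units, not below 4,320 units. (b) is therefore removed.
Exception (c) requires that the qualifying period is under 60 days; but the qualifying period is 65 days, not under 60 days, so (c) is unavailable.
Exception (d)'s conditions are all satisfied: a current General Clearance is held; the briefing note is an unadopted draft. But applying paragraphs (h)–(m): (h) is triggered — the reportable unit count is 53, under the 54 limit. (i) is triggered (a current Annual Registration is held), but is itself disapplied by (j): (j) operates against (i): the compliance score is 76 points, less than the 82 points limit. (k) is triggered (the record's age is 7 years, meeting the 7 years threshold), but is displaced by (l): (l) operates against (k): a current Class 1 Registration is held. (m) does not operate here (there is no Standing Certificate in force), so (l) stands. Exception (d) does not apply.
Exception (e) fails — there is no Standing Notice in force.
None of the exceptions is available; § 74.3 applies in full.

Yes — the Valdor Parks Department must disclose the briefing note.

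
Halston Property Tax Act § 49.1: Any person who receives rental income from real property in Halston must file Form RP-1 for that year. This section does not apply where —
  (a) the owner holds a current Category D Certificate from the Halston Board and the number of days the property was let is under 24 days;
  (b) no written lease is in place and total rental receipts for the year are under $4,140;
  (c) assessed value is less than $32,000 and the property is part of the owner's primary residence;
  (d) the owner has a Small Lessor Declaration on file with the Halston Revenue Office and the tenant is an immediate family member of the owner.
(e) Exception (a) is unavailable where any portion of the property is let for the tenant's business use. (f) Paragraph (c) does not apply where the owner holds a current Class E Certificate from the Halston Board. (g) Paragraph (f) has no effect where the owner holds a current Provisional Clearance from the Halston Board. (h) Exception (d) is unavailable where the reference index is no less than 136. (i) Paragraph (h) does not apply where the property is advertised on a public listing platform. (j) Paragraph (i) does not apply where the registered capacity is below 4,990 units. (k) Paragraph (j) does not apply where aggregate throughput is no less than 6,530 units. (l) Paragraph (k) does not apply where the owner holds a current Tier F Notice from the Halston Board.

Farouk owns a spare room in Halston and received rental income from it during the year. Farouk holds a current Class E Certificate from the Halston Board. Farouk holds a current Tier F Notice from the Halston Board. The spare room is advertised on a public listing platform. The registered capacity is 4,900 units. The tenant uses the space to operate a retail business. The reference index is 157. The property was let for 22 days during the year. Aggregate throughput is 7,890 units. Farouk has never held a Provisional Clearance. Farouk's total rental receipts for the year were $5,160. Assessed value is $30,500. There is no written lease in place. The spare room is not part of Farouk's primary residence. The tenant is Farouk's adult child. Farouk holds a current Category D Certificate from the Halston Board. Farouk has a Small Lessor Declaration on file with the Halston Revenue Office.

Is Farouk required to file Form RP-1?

Exception (a)'s conditions are all satisfied: a current Category D Certificate is held; the number of days the property was let is 22 days, under the 24 days limit. Turning to paragraph (e): (e) operates against (a): the space is let for business use. Exception (a) does not apply.
Exception (b) requires that total rental receipts for the year are under $4,140; but total rental receipts for the year are $5,160, not under $4,140, so (b) is unavailable.
Exception (c) requires that the property is part of the owner's primary residence; but the spare room is not part of the primary residence, so (c) is unavailable.
Exception (d) is satisfied on its face — a Small Lessor Declaration is on file; the tenant is an immediate family member. But applying paragraphs (h)–(l): (h) operates against (d): the reference index is 157, meeting the 136 threshold. (i) operates (the property is publicly advertised), but is displaced by (j): (j) operates against (i): the registered capacity is 4,900 units, below the 4,990 units limit. (k) applies (aggregate throughput is 7,890 units, meeting the 6,530 units threshold), but yields to (l): (l) operates against (k): a current Tier F Notice is held. So (d) is unavailable.
None of the exceptions is available; § 49.1 applies in full.

Yes — Farouk must file Form RP-1.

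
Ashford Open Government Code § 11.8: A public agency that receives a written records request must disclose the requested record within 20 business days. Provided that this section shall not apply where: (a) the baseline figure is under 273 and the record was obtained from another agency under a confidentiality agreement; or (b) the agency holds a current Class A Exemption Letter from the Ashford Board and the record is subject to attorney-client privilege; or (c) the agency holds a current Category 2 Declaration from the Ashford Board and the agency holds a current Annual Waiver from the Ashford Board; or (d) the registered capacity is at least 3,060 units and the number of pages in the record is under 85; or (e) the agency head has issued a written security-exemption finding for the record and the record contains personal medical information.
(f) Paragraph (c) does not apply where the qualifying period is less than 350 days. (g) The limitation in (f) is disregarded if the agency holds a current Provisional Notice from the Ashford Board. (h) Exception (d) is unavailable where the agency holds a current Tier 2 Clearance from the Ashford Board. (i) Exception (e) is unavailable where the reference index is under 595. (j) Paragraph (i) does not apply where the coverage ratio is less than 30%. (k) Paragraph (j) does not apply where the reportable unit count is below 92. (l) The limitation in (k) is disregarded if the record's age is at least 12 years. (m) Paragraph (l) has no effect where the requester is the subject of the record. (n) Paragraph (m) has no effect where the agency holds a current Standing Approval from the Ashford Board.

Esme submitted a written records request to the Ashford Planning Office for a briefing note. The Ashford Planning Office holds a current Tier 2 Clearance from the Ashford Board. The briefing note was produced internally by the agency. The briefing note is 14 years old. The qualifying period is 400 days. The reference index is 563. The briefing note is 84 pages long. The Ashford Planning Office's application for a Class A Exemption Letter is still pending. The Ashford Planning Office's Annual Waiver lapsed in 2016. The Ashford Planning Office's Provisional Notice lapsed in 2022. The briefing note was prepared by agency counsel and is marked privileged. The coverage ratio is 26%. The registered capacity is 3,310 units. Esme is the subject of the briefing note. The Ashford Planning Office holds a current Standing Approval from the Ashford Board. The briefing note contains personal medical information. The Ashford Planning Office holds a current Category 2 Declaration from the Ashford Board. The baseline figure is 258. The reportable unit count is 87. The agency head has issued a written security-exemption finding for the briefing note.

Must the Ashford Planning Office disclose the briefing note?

Exception (a) requires that the record was obtained from another agency under a confidentiality agreement; but the briefing note was produced internally, so (a) is unavailable.
Exception (b) requires that the agency holds a current Class A Exemption Letter from the Ashford Board; but the Class A Exemption Letter is not current, so (b) is unavailable.
Exception (c) does not apply: the Annual Waiver is not current.
Exception (d)'s conditions are all satisfied: the registered capacity is 3,310 units, meeting the 3,060 units threshold; the number of pages in the record is 84, under the 85 limit. Turning to paragraph (h): (h) operates against (d): a current Tier 2 Clearance is held. Exception (d) does not apply.
All of (e)'s requirements are met (a written security-exemption finding has been issued; the briefing note contains personal medical information). As to paragraphs (i)–(n): (i) would limit (e) — the reference index is 563, under the 595 limit — but (j) sets (i) aside: (j) operates against (i): the coverage ratio is 26%, less than the 30% limit. (k) is triggered (the reportable unit count is 87, below the 92 limit), but is overridden by (l): (l) operates against (k): the record's age is 14 years, meeting the 12 years threshold. (m) is triggered (Esme is the subject of the briefing note), but is set aside by (n): (n) is engaged — a current Standing Approval is held. Exception (e) stands.

No — exception (e) applies; the Ashford Planning Office is not required to disclose the briefing note.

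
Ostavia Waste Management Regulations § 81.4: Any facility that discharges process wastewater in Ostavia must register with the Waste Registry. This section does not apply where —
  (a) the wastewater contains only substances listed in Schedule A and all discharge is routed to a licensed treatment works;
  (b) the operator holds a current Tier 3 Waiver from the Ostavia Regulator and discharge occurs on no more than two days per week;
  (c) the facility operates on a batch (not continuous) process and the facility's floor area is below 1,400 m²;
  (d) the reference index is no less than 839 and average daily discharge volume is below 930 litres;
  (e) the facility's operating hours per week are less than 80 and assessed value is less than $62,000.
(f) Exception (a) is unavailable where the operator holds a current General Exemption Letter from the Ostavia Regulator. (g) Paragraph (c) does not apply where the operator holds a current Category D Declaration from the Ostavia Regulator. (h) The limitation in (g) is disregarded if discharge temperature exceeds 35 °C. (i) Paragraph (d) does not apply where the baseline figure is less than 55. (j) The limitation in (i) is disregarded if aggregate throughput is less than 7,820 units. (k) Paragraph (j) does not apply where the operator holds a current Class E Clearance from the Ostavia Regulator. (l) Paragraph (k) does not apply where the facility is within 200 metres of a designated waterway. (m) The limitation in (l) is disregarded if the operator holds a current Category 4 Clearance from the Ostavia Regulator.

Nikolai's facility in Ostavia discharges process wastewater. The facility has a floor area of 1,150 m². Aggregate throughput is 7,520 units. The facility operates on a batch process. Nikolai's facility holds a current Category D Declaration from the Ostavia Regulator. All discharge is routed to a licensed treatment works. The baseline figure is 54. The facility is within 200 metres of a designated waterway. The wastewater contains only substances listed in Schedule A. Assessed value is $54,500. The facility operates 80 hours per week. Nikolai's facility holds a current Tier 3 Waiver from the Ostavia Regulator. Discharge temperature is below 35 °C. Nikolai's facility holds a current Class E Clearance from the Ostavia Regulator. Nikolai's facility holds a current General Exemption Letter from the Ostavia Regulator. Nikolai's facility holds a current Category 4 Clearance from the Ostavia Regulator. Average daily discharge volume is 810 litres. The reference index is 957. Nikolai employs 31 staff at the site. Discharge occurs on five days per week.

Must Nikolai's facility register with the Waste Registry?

Exception (a) is satisfied on its face — the wastewater is Schedule-A-only; discharge is routed to a licensed treatment works. However, paragraph (f) must be considered: (f) operates against (a): a current General Exemption Letter is held. So (a) is unavailable.
Exception (b) does not apply: discharge occurs on five days per week.
Exception (c) is satisfied on its face — the facility operates on a batch process; the facility's floor area is 1,150 m², below the 1,400 m² limit. Turning to paragraphs (g)–(h): (g) is triggered — a current Category D Declaration is held. (h), which would lift (g), does not operate here — discharge temperature is below 35 °C. (c) is therefore removed.
Exception (d)'s conditions are all satisfied: the reference index is 957, meeting the 839 threshold; average daily discharge volume is 810 litres, below the 930 litres limit. Turning to paragraphs (i)–(m): (i) operates — the baseline figure is 54, less than the 55 limit. (j) would limit (i) — aggregate throughput is 7,520 units, less than the 7,820 units limit — but (k) sets (j) aside: (k) operates — a current Class E Clearance is held. (l) is triggered (the facility is within 200 m of a designated waterway), but is set aside by (m): (m) operates against (l): a current Category 4 Clearance is held. Exception (d) does not apply.
Exception (e) fails — the facility's operating hours per week are 80, not less than 80.
None of the exceptions is available; § 81.4 applies in full.

Yes — Nikolai's facility must register with the Waste Registry.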